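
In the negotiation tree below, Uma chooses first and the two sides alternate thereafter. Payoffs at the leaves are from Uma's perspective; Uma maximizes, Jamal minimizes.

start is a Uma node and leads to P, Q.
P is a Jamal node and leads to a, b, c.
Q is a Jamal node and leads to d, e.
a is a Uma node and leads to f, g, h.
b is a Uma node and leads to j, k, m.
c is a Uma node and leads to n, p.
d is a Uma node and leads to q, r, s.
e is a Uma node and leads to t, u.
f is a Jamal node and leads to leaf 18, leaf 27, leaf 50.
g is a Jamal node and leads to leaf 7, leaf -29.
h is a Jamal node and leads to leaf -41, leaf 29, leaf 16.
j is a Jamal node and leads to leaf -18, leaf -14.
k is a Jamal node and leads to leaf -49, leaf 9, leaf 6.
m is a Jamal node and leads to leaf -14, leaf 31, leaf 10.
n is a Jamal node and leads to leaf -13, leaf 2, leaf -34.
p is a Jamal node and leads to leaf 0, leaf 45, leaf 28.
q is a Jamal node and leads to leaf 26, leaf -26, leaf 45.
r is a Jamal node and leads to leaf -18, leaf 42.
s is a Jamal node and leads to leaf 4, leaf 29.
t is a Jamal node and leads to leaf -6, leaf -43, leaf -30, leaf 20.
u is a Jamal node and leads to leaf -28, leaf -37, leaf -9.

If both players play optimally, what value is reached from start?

f (Jamal): min(18, 27, 50) = 18
g (Jamal): min(7, -29) = -29
h (Jamal): min(-41, 29, 16) = -41
a (Uma): max(18, -29, -41) = 18
j (Jamal): min(-18, -14) = -18
k (Jamal): min(-49, 9, 6) = -49
m (Jamal): min(-14, 31, 10) = -14
b (Uma): max(-18, -49, -14) = -14
n (Jamal): min(-13, 2, -34) = -34
p (Jamal): min(0, 45, 28) = 0
c (Uma): max(-34, 0) = 0
P (Jamal): min(18, -14, 0) = -14
q (Jamal): min(26, -26, 45) = -26
r (Jamal): min(-18, 42) = -18
s (Jamal): min(4, 29) = 4
d (Uma): max(-26, -18, 4) = 4
t (Jamal): min(-6, -43, -30, 20) = -43
u (Jamal): min(-28, -37, -9) = -37
e (Uma): max(-43, -37) = -37
Q (Jamal): min(4, -37) = -37
start (Uma): max(-14, -37) = -14

-14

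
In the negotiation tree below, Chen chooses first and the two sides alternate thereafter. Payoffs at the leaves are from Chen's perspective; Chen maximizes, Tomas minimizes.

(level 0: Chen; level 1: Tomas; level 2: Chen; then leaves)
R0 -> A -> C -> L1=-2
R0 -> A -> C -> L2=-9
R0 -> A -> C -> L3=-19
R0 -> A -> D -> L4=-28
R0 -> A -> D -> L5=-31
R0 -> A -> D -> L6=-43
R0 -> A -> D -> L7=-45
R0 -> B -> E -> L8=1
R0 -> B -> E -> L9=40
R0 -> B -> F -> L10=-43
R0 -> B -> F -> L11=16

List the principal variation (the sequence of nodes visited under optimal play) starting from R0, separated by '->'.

C (Chen): max(-2, -9, -19) = -2
D (Chen): max(-28, -31, -43, -45) = -28
A (Tomas): min(-2, -28) = -28
E (Chen): max(1, 40) = 40
F (Chen): max(-43, 16) = 16
B (Tomas): min(40, 16) = 16
R0 (Chen): max(-28, 16) = 16
At R0, Chen picks B (highest: 16).
At B, Tomas picks F (lowest: 16).
At F, Chen picks L11 (highest: 16).
Terminal value 16.

R0 -> B -> F -> L11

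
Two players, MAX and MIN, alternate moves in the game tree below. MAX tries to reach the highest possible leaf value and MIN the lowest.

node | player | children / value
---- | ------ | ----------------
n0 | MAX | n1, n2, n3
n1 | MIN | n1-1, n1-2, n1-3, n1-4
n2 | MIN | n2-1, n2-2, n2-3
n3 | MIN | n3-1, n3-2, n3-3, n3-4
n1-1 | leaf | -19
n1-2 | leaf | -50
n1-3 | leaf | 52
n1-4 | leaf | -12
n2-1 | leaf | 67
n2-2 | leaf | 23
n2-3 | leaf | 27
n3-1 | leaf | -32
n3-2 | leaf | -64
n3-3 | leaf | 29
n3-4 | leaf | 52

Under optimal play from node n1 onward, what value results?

n1 (MIN): min(-19, -50, 52, -12) = -50

-50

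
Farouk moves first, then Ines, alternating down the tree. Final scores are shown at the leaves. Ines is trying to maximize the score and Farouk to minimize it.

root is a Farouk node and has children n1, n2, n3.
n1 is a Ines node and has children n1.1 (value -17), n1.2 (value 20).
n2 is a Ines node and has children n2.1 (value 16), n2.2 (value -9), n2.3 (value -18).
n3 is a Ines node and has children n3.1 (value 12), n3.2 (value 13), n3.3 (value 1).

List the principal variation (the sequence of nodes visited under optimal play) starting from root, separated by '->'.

n1 (Ines): max(-17, 20) = 20
n2 (Ines): max(16, -9, -18) = 16
n3 (Ines): max(12, 13, 1) = 13
root (Farouk): min(20, 16, 13) = 13
At root, Farouk picks n3 (lowest: 13).
At n3, Ines picks n3.2 (highest: 13).
Terminal value 13.

root -> n3 -> n3.2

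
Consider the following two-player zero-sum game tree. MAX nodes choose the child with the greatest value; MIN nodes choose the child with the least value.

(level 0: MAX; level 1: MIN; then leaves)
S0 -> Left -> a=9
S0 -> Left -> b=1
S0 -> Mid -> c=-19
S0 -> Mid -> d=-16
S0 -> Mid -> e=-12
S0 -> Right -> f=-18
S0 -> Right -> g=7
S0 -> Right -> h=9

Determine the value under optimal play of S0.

1

Left (MIN): min(9, 1) = 1
Mid (MIN): min(-19, -16, -12) = -19
Right (MIN): min(-18, 7, 9) = -18
S0 (MAX): max(1, -19, -18) = 1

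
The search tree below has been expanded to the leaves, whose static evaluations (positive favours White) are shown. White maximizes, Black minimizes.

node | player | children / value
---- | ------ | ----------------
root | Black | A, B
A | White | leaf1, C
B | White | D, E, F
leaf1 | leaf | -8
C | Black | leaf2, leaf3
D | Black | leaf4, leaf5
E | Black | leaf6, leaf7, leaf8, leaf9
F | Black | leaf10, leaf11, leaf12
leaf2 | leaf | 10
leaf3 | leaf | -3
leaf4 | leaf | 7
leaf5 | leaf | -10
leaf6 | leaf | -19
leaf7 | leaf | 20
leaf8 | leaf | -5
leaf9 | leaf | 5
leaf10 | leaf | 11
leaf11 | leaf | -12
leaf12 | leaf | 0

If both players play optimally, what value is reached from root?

-10

C (Black): min(10, -3) = -3
A (White): max(-8, -3) = -3
D (Black): min(7, -10) = -10
E (Black): min(-19, 20, -5, 5) = -19
F (Black): min(11, -12, 0) = -12
B (White): max(-10, -19, -12) = -10
root (Black): min(-3, -10) = -10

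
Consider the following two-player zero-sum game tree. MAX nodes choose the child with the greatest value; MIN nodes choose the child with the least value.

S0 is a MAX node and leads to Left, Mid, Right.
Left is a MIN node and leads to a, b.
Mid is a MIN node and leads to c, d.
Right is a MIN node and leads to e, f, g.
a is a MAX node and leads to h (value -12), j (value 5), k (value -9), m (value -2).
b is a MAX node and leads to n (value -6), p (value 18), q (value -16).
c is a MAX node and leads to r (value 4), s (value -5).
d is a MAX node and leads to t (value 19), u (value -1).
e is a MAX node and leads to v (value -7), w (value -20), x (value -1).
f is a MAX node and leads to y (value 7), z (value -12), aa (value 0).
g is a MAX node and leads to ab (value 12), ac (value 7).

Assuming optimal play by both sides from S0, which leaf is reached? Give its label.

a (MAX): max(-12, 5, -9, -2) = 5
b (MAX): max(-6, 18, -16) = 18
Left (MIN): min(5, 18) = 5
c (MAX): max(4, -5) = 4
d (MAX): max(19, -1) = 19
Mid (MIN): min(4, 19) = 4
e (MAX): max(-7, -20, -1) = -1
f (MAX): max(7, -12, 0) = 7
g (MAX): max(12, 7) = 12
Right (MIN): min(-1, 7, 12) = -1
S0 (MAX): max(5, 4, -1) = 5
At S0, MAX picks Left (highest: 5).
At Left, MIN picks a (lowest: 5).
At a, MAX picks j (highest: 5).
Terminal value 5.

j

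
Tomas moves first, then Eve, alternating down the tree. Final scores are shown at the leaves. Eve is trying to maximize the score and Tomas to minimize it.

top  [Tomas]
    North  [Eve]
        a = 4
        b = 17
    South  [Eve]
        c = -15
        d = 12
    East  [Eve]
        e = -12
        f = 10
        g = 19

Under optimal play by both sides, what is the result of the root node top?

North (Eve): max(4, 17) = 17
South (Eve): max(-15, 12) = 12
East (Eve): max(-12, 10, 19) = 19
top (Tomas): min(17, 12, 19) = 12

12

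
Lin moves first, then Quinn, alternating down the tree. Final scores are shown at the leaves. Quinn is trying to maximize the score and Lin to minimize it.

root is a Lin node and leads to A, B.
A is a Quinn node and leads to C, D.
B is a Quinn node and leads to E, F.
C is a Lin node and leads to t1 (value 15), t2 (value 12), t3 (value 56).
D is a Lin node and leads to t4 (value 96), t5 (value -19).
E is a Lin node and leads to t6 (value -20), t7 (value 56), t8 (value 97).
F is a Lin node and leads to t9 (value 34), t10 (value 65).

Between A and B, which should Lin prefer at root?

C (Lin): min(15, 12, 56) = 12
D (Lin): min(96, -19) = -19
A (Quinn): max(12, -19) = 12
E (Lin): min(-20, 56, 97) = -20
F (Lin): min(34, 65) = 34
B (Quinn): max(-20, 34) = 34
Lin prefers the lower value; A=12, B=34. A is better since 12 < 34.

A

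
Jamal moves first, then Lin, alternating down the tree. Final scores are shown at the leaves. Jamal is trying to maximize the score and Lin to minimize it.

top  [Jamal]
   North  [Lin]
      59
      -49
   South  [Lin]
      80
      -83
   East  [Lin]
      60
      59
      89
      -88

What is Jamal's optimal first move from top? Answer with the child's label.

North (Lin): min(59, -49) = -49
South (Lin): min(80, -83) = -83
East (Lin): min(60, 59, 89, -88) = -88
top (Jamal): max(-49, -83, -88) = -49
Jamal at top wants the highest of {North=-49, South=-83, East=-88}, so chooses North.

North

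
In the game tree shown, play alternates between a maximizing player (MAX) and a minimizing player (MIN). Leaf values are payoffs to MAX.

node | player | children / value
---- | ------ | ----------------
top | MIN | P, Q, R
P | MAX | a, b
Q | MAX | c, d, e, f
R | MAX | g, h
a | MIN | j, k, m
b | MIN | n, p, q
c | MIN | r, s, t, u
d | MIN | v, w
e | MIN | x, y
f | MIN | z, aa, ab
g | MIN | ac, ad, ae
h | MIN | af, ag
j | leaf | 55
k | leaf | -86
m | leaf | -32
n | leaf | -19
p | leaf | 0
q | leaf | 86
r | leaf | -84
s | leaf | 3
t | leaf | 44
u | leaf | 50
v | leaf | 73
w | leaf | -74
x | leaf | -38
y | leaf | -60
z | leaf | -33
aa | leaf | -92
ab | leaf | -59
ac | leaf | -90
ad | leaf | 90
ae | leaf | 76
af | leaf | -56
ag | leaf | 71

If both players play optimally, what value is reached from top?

-60

a (MIN): min(55, -86, -32) = -86
b (MIN): min(-19, 0, 86) = -19
P (MAX): max(-86, -19) = -19
c (MIN): min(-84, 3, 44, 50) = -84
d (MIN): min(73, -74) = -74
e (MIN): min(-38, -60) = -60
f (MIN): min(-33, -92, -59) = -92
Q (MAX): max(-84, -74, -60, -92) = -60
g (MIN): min(-90, 90, 76) = -90
h (MIN): min(-56, 71) = -56
R (MAX): max(-90, -56) = -56
top (MIN): min(-19, -60, -56) = -60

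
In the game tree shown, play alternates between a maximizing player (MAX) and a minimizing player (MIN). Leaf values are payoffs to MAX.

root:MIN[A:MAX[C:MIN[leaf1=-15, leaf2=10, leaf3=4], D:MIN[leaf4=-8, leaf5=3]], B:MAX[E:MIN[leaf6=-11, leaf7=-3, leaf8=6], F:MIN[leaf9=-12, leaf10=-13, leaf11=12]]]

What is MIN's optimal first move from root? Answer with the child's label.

B

C (MIN): min(-15, 10, 4) = -15
D (MIN): min(-8, 3) = -8
A (MAX): max(-15, -8) = -8
E (MIN): min(-11, -3, 6) = -11
F (MIN): min(-12, -13, 12) = -13
B (MAX): max(-11, -13) = -11
root (MIN): min(-8, -11) = -11
MIN at root wants the lowest of {A=-8, B=-11}, so chooses B.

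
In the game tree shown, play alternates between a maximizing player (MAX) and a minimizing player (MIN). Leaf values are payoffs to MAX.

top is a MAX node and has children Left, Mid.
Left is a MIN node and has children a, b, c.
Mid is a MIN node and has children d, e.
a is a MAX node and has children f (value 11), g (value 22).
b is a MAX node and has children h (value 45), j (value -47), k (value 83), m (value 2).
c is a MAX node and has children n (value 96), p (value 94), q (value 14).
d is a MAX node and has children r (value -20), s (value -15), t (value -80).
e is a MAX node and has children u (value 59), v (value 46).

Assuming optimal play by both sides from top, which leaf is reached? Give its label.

a (MAX): max(11, 22) = 22
b (MAX): max(45, -47, 83, 2) = 83
c (MAX): max(96, 94, 14) = 96
Left (MIN): min(22, 83, 96) = 22
d (MAX): max(-20, -15, -80) = -15
e (MAX): max(59, 46) = 59
Mid (MIN): min(-15, 59) = -15
top (MAX): max(22, -15) = 22
At top, MAX picks Left (highest: 22).
At Left, MIN picks a (lowest: 22).
At a, MAX picks g (highest: 22).
Terminal value 22.

g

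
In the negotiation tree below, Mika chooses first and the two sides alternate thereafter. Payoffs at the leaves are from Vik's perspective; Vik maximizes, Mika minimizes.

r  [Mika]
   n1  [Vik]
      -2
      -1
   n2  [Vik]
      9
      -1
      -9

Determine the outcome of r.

n1 (Vik): max(-2, -1) = -1
n2 (Vik): max(9, -1, -9) = 9
r (Mika): min(-1, 9) = -1

-1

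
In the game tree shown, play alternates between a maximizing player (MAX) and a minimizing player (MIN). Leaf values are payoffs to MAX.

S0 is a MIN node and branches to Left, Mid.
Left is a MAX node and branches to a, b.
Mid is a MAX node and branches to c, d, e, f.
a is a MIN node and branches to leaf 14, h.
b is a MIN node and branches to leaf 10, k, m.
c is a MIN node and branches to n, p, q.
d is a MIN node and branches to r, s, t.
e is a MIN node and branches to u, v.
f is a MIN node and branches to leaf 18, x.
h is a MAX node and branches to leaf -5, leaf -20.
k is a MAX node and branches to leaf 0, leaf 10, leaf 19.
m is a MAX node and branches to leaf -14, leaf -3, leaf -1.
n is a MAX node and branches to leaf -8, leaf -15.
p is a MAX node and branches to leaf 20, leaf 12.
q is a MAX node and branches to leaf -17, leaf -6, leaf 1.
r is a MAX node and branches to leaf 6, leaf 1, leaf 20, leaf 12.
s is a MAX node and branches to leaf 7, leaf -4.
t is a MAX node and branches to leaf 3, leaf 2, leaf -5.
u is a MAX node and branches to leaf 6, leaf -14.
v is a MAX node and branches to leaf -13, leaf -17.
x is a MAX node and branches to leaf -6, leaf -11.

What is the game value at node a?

h (MAX): max(-5, -20) = -5
a (MIN): min(14, -5) = -5

-5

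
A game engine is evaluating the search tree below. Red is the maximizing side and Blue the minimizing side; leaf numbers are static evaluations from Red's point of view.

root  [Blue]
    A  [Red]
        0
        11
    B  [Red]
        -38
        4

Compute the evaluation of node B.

B (Red): max(-38, 4) = 4

4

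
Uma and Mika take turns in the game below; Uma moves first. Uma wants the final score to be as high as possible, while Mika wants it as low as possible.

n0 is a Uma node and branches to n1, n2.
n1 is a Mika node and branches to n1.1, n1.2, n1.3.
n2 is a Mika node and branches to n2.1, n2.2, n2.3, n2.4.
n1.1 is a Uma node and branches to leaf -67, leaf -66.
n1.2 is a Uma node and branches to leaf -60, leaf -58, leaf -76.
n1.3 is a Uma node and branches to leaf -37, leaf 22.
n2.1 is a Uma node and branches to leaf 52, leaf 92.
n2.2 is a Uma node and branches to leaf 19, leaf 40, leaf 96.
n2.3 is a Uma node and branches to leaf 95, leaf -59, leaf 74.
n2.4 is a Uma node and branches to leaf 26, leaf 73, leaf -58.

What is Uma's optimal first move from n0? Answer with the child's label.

n1.1 (Uma): max(-67, -66) = -66
n1.2 (Uma): max(-60, -58, -76) = -58
n1.3 (Uma): max(-37, 22) = 22
n1 (Mika): min(-66, -58, 22) = -66
n2.1 (Uma): max(52, 92) = 92
n2.2 (Uma): max(19, 40, 96) = 96
n2.3 (Uma): max(95, -59, 74) = 95
n2.4 (Uma): max(26, 73, -58) = 73
n2 (Mika): min(92, 96, 95, 73) = 73
n0 (Uma): max(-66, 73) = 73
Uma at n0 wants the highest of {n1=-66, n2=73}, so chooses n2.

n2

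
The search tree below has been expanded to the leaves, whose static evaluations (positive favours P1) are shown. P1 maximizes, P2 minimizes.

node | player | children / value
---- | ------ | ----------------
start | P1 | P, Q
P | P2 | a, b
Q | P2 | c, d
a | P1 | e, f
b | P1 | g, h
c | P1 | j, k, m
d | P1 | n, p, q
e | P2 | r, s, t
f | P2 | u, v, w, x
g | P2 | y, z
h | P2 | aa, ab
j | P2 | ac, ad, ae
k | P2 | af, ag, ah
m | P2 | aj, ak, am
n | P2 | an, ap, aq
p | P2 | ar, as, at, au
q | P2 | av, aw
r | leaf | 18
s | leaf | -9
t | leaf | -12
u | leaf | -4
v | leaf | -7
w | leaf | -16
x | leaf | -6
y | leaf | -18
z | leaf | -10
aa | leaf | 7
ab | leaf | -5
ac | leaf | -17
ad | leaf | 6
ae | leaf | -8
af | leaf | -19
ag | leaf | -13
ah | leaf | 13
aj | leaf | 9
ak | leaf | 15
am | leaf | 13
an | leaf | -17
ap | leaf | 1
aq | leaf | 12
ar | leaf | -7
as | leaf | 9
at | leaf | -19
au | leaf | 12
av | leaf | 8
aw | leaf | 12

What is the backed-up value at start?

8

e (P2): min(18, -9, -12) = -12
f (P2): min(-4, -7, -16, -6) = -16
a (P1): max(-12, -16) = -12
g (P2): min(-18, -10) = -18
h (P2): min(7, -5) = -5
b (P1): max(-18, -5) = -5
P (P2): min(-12, -5) = -12
j (P2): min(-17, 6, -8) = -17
k (P2): min(-19, -13, 13) = -19
m (P2): min(9, 15, 13) = 9
c (P1): max(-17, -19, 9) = 9
n (P2): min(-17, 1, 12) = -17
p (P2): min(-7, 9, -19, 12) = -19
q (P2): min(8, 12) = 8
d (P1): max(-17, -19, 8) = 8
Q (P2): min(9, 8) = 8
start (P1): max(-12, 8) = 8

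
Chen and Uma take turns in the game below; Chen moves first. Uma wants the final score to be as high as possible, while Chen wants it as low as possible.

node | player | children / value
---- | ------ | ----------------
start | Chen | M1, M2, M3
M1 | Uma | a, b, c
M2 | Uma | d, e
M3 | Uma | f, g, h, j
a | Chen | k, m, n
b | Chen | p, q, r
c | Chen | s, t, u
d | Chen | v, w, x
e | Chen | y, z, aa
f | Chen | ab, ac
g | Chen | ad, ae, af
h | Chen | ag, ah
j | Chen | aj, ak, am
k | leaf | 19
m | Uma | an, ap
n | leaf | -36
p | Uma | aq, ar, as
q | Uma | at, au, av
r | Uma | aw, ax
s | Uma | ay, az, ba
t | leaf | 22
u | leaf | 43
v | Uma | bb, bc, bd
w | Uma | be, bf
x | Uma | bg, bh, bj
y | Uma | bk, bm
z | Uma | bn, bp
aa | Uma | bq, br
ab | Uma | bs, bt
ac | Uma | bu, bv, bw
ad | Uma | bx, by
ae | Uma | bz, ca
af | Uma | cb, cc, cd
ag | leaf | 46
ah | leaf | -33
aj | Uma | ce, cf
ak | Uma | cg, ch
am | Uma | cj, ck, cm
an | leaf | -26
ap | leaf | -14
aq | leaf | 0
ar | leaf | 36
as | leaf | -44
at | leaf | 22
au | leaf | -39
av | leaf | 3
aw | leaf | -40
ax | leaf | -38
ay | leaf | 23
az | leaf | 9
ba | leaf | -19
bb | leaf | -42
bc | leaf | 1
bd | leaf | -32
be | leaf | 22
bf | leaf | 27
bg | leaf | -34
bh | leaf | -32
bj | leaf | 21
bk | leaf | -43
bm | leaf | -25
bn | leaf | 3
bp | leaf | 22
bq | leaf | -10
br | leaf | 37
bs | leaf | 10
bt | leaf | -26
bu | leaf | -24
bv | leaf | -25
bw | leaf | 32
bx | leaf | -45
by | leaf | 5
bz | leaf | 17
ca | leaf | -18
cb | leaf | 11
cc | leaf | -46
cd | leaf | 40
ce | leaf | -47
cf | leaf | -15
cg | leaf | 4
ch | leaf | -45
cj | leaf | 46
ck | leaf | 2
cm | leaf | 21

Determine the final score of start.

1

m (Uma): max(-26, -14) = -14
a (Chen): min(19, -14, -36) = -36
p (Uma): max(0, 36, -44) = 36
q (Uma): max(22, -39, 3) = 22
r (Uma): max(-40, -38) = -38
b (Chen): min(36, 22, -38) = -38
s (Uma): max(23, 9, -19) = 23
c (Chen): min(23, 22, 43) = 22
M1 (Uma): max(-36, -38, 22) = 22
v (Uma): max(-42, 1, -32) = 1
w (Uma): max(22, 27) = 27
x (Uma): max(-34, -32, 21) = 21
d (Chen): min(1, 27, 21) = 1
y (Uma): max(-43, -25) = -25
z (Uma): max(3, 22) = 22
aa (Uma): max(-10, 37) = 37
e (Chen): min(-25, 22, 37) = -25
M2 (Uma): max(1, -25) = 1
ab (Uma): max(10, -26) = 10
ac (Uma): max(-24, -25, 32) = 32
f (Chen): min(10, 32) = 10
ad (Uma): max(-45, 5) = 5
ae (Uma): max(17, -18) = 17
af (Uma): max(11, -46, 40) = 40
g (Chen): min(5, 17, 40) = 5
h (Chen): min(46, -33) = -33
aj (Uma): max(-47, -15) = -15
ak (Uma): max(4, -45) = 4
am (Uma): max(46, 2, 21) = 46
j (Chen): min(-15, 4, 46) = -15
M3 (Uma): max(10, 5, -33, -15) = 10
start (Chen): min(22, 1, 10) = 1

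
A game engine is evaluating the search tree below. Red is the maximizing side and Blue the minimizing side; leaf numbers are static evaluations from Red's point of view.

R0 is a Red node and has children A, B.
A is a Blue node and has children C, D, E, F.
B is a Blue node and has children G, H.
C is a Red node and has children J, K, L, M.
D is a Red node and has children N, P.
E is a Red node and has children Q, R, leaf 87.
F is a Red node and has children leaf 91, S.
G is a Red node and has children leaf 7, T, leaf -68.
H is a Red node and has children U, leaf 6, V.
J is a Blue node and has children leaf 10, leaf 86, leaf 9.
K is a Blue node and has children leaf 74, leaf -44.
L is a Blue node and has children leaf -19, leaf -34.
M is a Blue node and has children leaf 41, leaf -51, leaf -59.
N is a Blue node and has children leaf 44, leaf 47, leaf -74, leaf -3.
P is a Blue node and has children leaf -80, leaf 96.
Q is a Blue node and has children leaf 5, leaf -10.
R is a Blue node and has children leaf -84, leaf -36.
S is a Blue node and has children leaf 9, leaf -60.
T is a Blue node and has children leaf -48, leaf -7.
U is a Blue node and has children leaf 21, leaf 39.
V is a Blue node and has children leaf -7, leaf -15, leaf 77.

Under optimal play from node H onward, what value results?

U (Blue): min(21, 39) = 21
V (Blue): min(-7, -15, 77) = -15
H (Red): max(21, 6, -15) = 21

21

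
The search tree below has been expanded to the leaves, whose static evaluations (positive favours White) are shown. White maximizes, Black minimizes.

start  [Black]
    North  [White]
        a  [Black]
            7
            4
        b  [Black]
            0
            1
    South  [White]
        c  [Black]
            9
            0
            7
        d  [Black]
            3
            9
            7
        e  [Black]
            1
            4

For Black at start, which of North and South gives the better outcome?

South

a (Black): min(7, 4) = 4
b (Black): min(0, 1) = 0
North (White): max(4, 0) = 4
c (Black): min(9, 0, 7) = 0
d (Black): min(3, 9, 7) = 3
e (Black): min(1, 4) = 1
South (White): max(0, 3, 1) = 3
Black prefers the lower value; North=4, South=3. South is better since 3 < 4.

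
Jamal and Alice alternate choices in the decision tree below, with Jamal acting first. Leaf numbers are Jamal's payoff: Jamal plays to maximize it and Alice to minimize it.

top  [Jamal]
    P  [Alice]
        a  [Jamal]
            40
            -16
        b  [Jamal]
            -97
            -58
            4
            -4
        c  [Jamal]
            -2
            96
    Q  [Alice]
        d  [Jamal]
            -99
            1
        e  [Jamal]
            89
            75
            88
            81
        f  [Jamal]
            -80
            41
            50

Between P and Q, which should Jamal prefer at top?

P

a (Jamal): max(40, -16) = 40
b (Jamal): max(-97, -58, 4, -4) = 4
c (Jamal): max(-2, 96) = 96
P (Alice): min(40, 4, 96) = 4
d (Jamal): max(-99, 1) = 1
e (Jamal): max(89, 75, 88, 81) = 89
f (Jamal): max(-80, 41, 50) = 50
Q (Alice): min(1, 89, 50) = 1
Jamal prefers the higher value; P=4, Q=1. P is better since 4 > 1.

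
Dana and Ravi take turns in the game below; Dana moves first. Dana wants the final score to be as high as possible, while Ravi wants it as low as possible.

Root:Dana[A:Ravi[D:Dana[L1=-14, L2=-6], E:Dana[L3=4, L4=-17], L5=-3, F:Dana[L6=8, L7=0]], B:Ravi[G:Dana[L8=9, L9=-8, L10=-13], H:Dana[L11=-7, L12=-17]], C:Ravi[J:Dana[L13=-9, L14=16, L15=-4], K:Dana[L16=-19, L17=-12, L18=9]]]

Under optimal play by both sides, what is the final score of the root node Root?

D (Dana): max(-14, -6) = -6
E (Dana): max(4, -17) = 4
F (Dana): max(8, 0) = 8
A (Ravi): min(-6, 4, -3, 8) = -6
G (Dana): max(9, -8, -13) = 9
H (Dana): max(-7, -17) = -7
B (Ravi): min(9, -7) = -7
J (Dana): max(-9, 16, -4) = 16
K (Dana): max(-19, -12, 9) = 9
C (Ravi): min(16, 9) = 9
Root (Dana): max(-6, -7, 9) = 9

9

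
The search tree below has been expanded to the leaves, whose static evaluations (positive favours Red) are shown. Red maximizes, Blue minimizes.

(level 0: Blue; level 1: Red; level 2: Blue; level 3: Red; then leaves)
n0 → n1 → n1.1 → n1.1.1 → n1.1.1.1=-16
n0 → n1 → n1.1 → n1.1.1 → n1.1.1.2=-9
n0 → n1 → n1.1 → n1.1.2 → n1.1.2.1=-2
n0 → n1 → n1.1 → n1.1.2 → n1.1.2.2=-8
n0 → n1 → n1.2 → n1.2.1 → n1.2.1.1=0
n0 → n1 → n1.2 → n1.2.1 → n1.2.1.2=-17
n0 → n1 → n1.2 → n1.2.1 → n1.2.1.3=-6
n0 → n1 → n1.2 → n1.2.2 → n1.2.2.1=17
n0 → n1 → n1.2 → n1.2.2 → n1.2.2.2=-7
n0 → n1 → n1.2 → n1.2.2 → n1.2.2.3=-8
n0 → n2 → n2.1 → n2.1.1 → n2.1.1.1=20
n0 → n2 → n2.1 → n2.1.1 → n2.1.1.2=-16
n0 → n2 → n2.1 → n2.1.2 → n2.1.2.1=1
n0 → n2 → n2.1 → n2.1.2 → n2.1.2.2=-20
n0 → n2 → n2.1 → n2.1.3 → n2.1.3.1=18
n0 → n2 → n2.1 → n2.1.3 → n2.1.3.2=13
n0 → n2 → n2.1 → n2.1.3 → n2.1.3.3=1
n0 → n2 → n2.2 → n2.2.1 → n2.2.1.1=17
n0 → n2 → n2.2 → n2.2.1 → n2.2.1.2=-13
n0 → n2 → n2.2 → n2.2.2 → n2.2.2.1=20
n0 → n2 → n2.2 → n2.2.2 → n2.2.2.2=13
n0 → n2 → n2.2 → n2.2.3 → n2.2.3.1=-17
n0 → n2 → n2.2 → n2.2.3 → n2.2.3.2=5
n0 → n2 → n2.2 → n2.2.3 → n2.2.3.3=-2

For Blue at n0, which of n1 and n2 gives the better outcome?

n1

n1.1.1 (Red): max(-16, -9) = -9
n1.1.2 (Red): max(-2, -8) = -2
n1.1 (Blue): min(-9, -2) = -9
n1.2.1 (Red): max(0, -17, -6) = 0
n1.2.2 (Red): max(17, -7, -8) = 17
n1.2 (Blue): min(0, 17) = 0
n1 (Red): max(-9, 0) = 0
n2.1.1 (Red): max(20, -16) = 20
n2.1.2 (Red): max(1, -20) = 1
n2.1.3 (Red): max(18, 13, 1) = 18
n2.1 (Blue): min(20, 1, 18) = 1
n2.2.1 (Red): max(17, -13) = 17
n2.2.2 (Red): max(20, 13) = 20
n2.2.3 (Red): max(-17, 5, -2) = 5
n2.2 (Blue): min(17, 20, 5) = 5
n2 (Red): max(1, 5) = 5
Blue prefers the lower value; n1=0, n2=5. n1 is better since 0 < 5.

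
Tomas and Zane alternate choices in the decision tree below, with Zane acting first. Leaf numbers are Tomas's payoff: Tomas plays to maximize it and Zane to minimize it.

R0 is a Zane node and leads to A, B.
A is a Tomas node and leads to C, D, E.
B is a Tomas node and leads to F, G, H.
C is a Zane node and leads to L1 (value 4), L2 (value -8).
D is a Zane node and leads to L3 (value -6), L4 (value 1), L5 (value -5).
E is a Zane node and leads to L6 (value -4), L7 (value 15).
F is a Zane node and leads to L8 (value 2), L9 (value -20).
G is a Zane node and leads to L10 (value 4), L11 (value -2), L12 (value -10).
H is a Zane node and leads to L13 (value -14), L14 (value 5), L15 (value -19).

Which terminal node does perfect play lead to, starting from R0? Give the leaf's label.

L12

C (Zane): min(4, -8) = -8
D (Zane): min(-6, 1, -5) = -6
E (Zane): min(-4, 15) = -4
A (Tomas): max(-8, -6, -4) = -4
F (Zane): min(2, -20) = -20
G (Zane): min(4, -2, -10) = -10
H (Zane): min(-14, 5, -19) = -19
B (Tomas): max(-20, -10, -19) = -10
R0 (Zane): min(-4, -10) = -10
At R0, Zane picks B (lowest: -10).
At B, Tomas picks G (highest: -10).
At G, Zane picks L12 (lowest: -10).
Terminal value -10.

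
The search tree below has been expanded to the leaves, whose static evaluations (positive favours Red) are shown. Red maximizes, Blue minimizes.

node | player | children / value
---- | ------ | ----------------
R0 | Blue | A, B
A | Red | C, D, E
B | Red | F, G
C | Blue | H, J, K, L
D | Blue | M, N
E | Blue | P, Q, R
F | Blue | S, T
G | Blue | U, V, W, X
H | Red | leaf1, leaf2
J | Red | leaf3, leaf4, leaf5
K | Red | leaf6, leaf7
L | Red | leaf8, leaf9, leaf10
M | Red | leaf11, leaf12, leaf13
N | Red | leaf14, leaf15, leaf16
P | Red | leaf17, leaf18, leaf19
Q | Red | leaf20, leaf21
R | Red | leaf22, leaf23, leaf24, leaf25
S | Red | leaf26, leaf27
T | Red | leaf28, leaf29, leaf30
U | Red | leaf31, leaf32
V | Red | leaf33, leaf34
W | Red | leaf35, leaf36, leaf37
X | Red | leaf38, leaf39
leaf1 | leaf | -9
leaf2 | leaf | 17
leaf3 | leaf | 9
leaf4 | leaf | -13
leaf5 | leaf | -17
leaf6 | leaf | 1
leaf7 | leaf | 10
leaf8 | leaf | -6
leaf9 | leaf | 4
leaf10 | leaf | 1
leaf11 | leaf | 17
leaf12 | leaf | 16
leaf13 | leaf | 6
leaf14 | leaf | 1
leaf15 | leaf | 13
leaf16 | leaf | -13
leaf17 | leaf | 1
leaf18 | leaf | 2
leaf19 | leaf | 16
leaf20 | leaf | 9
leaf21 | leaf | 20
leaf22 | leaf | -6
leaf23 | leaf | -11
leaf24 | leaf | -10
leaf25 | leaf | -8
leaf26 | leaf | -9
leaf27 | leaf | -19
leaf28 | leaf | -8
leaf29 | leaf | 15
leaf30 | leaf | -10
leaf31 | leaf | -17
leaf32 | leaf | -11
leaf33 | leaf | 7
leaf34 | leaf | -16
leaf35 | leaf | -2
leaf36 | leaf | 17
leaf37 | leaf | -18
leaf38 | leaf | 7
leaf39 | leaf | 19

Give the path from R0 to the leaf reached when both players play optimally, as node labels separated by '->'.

R0 -> B -> F -> S -> leaf26

H (Red): max(-9, 17) = 17
J (Red): max(9, -13, -17) = 9
K (Red): max(1, 10) = 10
L (Red): max(-6, 4, 1) = 4
C (Blue): min(17, 9, 10, 4) = 4
M (Red): max(17, 16, 6) = 17
N (Red): max(1, 13, -13) = 13
D (Blue): min(17, 13) = 13
P (Red): max(1, 2, 16) = 16
Q (Red): max(9, 20) = 20
R (Red): max(-6, -11, -10, -8) = -6
E (Blue): min(16, 20, -6) = -6
A (Red): max(4, 13, -6) = 13
S (Red): max(-9, -19) = -9
T (Red): max(-8, 15, -10) = 15
F (Blue): min(-9, 15) = -9
U (Red): max(-17, -11) = -11
V (Red): max(7, -16) = 7
W (Red): max(-2, 17, -18) = 17
X (Red): max(7, 19) = 19
G (Blue): min(-11, 7, 17, 19) = -11
B (Red): max(-9, -11) = -9
R0 (Blue): min(13, -9) = -9
At R0, Blue picks B (lowest: -9).
At B, Red picks F (highest: -9).
At F, Blue picks S (lowest: -9).
At S, Red picks leaf26 (highest: -9).
Terminal value -9.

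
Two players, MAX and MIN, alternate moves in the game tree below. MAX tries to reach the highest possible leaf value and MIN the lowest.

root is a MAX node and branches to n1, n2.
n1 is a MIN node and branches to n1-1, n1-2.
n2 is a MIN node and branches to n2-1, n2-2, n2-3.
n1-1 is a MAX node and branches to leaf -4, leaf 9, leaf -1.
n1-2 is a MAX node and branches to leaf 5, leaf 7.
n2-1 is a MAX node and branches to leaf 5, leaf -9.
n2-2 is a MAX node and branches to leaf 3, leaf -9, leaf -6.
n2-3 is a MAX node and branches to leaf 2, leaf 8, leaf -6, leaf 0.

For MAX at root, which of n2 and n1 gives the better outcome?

n1

n2-1 (MAX): max(5, -9) = 5
n2-2 (MAX): max(3, -9, -6) = 3
n2-3 (MAX): max(2, 8, -6, 0) = 8
n2 (MIN): min(5, 3, 8) = 3
n1-1 (MAX): max(-4, 9, -1) = 9
n1-2 (MAX): max(5, 7) = 7
n1 (MIN): min(9, 7) = 7
MAX prefers the higher value; n2=3, n1=7. n1 is better since 7 > 3.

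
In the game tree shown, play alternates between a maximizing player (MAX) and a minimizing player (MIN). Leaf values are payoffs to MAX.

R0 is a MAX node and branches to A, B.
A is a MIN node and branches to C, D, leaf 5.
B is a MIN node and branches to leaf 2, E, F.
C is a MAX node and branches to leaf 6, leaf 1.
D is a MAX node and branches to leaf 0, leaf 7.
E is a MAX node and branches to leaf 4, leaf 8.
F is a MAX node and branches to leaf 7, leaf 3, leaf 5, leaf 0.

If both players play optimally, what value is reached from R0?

5

C (MAX): max(6, 1) = 6
D (MAX): max(0, 7) = 7
A (MIN): min(6, 7, 5) = 5
E (MAX): max(4, 8) = 8
F (MAX): max(7, 3, 5, 0) = 7
B (MIN): min(2, 8, 7) = 2
R0 (MAX): max(5, 2) = 5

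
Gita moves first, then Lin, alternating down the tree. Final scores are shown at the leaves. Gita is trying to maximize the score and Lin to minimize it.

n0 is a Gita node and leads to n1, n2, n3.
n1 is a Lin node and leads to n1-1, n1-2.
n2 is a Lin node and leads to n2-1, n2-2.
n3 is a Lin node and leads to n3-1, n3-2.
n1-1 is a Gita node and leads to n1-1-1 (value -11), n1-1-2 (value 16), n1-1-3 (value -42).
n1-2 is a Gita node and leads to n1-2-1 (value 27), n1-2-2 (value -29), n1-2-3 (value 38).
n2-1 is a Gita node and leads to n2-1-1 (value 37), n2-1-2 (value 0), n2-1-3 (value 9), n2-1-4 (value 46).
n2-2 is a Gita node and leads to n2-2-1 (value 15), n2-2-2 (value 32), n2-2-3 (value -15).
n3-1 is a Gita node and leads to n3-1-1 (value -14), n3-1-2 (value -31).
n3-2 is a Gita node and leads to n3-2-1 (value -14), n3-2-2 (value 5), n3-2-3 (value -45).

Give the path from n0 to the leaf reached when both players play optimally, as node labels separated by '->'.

n0 -> n2 -> n2-2 -> n2-2-2

n1-1 (Gita): max(-11, 16, -42) = 16
n1-2 (Gita): max(27, -29, 38) = 38
n1 (Lin): min(16, 38) = 16
n2-1 (Gita): max(37, 0, 9, 46) = 46
n2-2 (Gita): max(15, 32, -15) = 32
n2 (Lin): min(46, 32) = 32
n3-1 (Gita): max(-14, -31) = -14
n3-2 (Gita): max(-14, 5, -45) = 5
n3 (Lin): min(-14, 5) = -14
n0 (Gita): max(16, 32, -14) = 32
At n0, Gita picks n2 (highest: 32).
At n2, Lin picks n2-2 (lowest: 32).
At n2-2, Gita picks n2-2-2 (highest: 32).
Terminal value 32.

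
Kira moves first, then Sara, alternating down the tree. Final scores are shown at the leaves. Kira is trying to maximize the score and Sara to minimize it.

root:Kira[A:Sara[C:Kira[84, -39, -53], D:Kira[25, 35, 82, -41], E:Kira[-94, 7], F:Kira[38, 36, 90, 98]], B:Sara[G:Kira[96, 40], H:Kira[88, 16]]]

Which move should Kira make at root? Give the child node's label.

B

C (Kira): max(84, -39, -53) = 84
D (Kira): max(25, 35, 82, -41) = 82
E (Kira): max(-94, 7) = 7
F (Kira): max(38, 36, 90, 98) = 98
A (Sara): min(84, 82, 7, 98) = 7
G (Kira): max(96, 40) = 96
H (Kira): max(88, 16) = 88
B (Sara): min(96, 88) = 88
root (Kira): max(7, 88) = 88
Kira at root wants the highest of {A=7, B=88}, so chooses B.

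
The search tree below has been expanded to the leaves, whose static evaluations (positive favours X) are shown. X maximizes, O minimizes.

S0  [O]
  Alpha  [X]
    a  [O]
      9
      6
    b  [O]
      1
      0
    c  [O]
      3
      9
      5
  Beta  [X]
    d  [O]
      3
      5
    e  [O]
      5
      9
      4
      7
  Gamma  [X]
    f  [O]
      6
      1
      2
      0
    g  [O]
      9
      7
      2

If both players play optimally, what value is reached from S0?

a (O): min(9, 6) = 6
b (O): min(1, 0) = 0
c (O): min(3, 9, 5) = 3
Alpha (X): max(6, 0, 3) = 6
d (O): min(3, 5) = 3
e (O): min(5, 9, 4, 7) = 4
Beta (X): max(3, 4) = 4
f (O): min(6, 1, 2, 0) = 0
g (O): min(9, 7, 2) = 2
Gamma (X): max(0, 2) = 2
S0 (O): min(6, 4, 2) = 2

2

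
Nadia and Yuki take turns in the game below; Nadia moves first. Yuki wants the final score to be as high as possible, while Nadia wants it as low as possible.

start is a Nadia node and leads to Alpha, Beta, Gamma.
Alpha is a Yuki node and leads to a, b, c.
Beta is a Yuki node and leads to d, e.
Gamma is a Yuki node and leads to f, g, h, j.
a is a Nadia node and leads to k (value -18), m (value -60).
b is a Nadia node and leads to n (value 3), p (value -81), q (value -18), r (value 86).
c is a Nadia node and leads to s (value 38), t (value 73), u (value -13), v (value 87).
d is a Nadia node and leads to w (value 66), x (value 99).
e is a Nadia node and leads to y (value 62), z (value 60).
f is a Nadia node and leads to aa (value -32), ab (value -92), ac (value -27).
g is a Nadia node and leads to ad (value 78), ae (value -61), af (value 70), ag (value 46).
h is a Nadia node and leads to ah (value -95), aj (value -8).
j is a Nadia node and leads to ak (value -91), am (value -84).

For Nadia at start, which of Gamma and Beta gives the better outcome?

Gamma

f (Nadia): min(-32, -92, -27) = -92
g (Nadia): min(78, -61, 70, 46) = -61
h (Nadia): min(-95, -8) = -95
j (Nadia): min(-91, -84) = -91
Gamma (Yuki): max(-92, -61, -95, -91) = -61
d (Nadia): min(66, 99) = 66
e (Nadia): min(62, 60) = 60
Beta (Yuki): max(66, 60) = 66
Nadia prefers the lower value; Gamma=-61, Beta=66. Gamma is better since -61 < 66.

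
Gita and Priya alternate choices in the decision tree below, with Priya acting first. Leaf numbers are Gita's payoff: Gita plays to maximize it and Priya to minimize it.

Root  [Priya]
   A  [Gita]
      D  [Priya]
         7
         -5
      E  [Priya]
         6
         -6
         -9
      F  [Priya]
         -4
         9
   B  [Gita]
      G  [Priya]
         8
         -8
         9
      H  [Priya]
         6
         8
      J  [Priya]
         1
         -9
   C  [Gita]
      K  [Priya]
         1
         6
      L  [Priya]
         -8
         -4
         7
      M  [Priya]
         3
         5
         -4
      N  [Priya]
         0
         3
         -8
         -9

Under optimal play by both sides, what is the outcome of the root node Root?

D (Priya): min(7, -5) = -5
E (Priya): min(6, -6, -9) = -9
F (Priya): min(-4, 9) = -4
A (Gita): max(-5, -9, -4) = -4
G (Priya): min(8, -8, 9) = -8
H (Priya): min(6, 8) = 6
J (Priya): min(1, -9) = -9
B (Gita): max(-8, 6, -9) = 6
K (Priya): min(1, 6) = 1
L (Priya): min(-8, -4, 7) = -8
M (Priya): min(3, 5, -4) = -4
N (Priya): min(0, 3, -8, -9) = -9
C (Gita): max(1, -8, -4, -9) = 1
Root (Priya): min(-4, 6, 1) = -4

-4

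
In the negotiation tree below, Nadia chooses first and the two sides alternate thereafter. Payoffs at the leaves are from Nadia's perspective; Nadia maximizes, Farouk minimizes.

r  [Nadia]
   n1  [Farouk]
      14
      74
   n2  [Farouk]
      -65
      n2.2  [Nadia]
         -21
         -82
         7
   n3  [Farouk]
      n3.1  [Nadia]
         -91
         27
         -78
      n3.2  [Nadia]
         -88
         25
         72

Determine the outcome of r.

27

n1 (Farouk): min(14, 74) = 14
n2.2 (Nadia): max(-21, -82, 7) = 7
n2 (Farouk): min(-65, 7) = -65
n3.1 (Nadia): max(-91, 27, -78) = 27
n3.2 (Nadia): max(-88, 25, 72) = 72
n3 (Farouk): min(27, 72) = 27
r (Nadia): max(14, -65, 27) = 27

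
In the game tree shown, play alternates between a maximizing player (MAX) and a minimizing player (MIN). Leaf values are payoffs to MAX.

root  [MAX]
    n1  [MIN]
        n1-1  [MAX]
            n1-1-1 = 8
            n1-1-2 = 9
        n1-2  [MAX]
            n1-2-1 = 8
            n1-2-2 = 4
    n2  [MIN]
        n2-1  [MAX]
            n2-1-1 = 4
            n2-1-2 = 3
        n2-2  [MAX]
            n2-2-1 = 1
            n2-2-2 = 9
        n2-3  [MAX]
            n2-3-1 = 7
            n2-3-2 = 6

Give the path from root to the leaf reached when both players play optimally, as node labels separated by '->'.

root -> n1 -> n1-2 -> n1-2-1

n1-1 (MAX): max(8, 9) = 9
n1-2 (MAX): max(8, 4) = 8
n1 (MIN): min(9, 8) = 8
n2-1 (MAX): max(4, 3) = 4
n2-2 (MAX): max(1, 9) = 9
n2-3 (MAX): max(7, 6) = 7
n2 (MIN): min(4, 9, 7) = 4
root (MAX): max(8, 4) = 8
At root, MAX picks n1 (highest: 8).
At n1, MIN picks n1-2 (lowest: 8).
At n1-2, MAX picks n1-2-1 (highest: 8).
Terminal value 8.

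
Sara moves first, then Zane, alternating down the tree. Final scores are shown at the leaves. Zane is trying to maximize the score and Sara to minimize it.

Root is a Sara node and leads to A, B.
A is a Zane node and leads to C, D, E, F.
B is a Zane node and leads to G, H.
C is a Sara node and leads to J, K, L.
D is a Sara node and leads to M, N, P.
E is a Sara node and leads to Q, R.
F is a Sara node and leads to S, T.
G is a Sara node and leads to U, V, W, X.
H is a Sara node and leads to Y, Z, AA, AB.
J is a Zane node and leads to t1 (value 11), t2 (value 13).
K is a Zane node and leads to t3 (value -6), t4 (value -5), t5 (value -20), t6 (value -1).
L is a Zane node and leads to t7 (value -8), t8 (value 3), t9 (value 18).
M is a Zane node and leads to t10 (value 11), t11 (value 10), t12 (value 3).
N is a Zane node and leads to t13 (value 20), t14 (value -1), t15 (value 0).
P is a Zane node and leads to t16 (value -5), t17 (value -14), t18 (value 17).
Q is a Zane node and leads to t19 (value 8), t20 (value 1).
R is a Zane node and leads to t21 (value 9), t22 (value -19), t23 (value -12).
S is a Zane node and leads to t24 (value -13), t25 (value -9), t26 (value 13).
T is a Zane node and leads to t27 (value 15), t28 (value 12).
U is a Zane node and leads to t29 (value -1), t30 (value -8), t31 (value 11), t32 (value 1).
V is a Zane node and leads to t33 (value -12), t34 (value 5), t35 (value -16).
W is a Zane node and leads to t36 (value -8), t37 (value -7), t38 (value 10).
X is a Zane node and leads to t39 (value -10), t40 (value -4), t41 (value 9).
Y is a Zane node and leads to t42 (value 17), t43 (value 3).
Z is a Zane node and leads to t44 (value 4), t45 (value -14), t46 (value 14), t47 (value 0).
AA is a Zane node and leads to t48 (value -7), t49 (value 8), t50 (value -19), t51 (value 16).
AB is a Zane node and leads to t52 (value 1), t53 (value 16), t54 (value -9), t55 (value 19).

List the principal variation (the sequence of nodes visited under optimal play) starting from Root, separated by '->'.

J (Zane): max(11, 13) = 13
K (Zane): max(-6, -5, -20, -1) = -1
L (Zane): max(-8, 3, 18) = 18
C (Sara): min(13, -1, 18) = -1
M (Zane): max(11, 10, 3) = 11
N (Zane): max(20, -1, 0) = 20
P (Zane): max(-5, -14, 17) = 17
D (Sara): min(11, 20, 17) = 11
Q (Zane): max(8, 1) = 8
R (Zane): max(9, -19, -12) = 9
E (Sara): min(8, 9) = 8
S (Zane): max(-13, -9, 13) = 13
T (Zane): max(15, 12) = 15
F (Sara): min(13, 15) = 13
A (Zane): max(-1, 11, 8, 13) = 13
U (Zane): max(-1, -8, 11, 1) = 11
V (Zane): max(-12, 5, -16) = 5
W (Zane): max(-8, -7, 10) = 10
X (Zane): max(-10, -4, 9) = 9
G (Sara): min(11, 5, 10, 9) = 5
Y (Zane): max(17, 3) = 17
Z (Zane): max(4, -14, 14, 0) = 14
AA (Zane): max(-7, 8, -19, 16) = 16
AB (Zane): max(1, 16, -9, 19) = 19
H (Sara): min(17, 14, 16, 19) = 14
B (Zane): max(5, 14) = 14
Root (Sara): min(13, 14) = 13
At Root, Sara picks A (lowest: 13).
At A, Zane picks F (highest: 13).
At F, Sara picks S (lowest: 13).
At S, Zane picks t26 (highest: 13).
Terminal value 13.

Root -> A -> F -> S -> t26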